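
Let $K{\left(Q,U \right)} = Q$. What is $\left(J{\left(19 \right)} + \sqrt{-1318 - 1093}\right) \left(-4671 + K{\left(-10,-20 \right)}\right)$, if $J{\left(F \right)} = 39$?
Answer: $-182559 - 4681 i \sqrt{2411} \approx -1.8256 \cdot 10^{5} - 2.2985 \cdot 10^{5} i$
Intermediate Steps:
$\left(J{\left(19 \right)} + \sqrt{-1318 - 1093}\right) \left(-4671 + K{\left(-10,-20 \right)}\right) = \left(39 + \sqrt{-1318 - 1093}\right) \left(-4671 - 10\right) = \left(39 + \sqrt{-2411}\right) \left(-4681\right) = \left(39 + i \sqrt{2411}\right) \left(-4681\right) = -182559 - 4681 i \sqrt{2411}$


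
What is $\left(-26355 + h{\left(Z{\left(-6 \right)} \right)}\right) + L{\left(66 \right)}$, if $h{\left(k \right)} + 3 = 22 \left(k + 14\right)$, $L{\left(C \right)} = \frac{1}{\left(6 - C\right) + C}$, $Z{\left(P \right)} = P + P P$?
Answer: $- \frac{152339}{6} \approx -25390.0$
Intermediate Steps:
$Z{\left(P \right)} = P + P^{2}$
$L{\left(C \right)} = \frac{1}{6}$
$h{\left(k \right)} = 305 + 22 k$ ($h{\left(k \right)} = -3 + 22 \left(k + 14\right) = -3 + 22 \left(14 + k\right) = -3 + \left(308 + 22 k\right) = 305 + 22 k$)
$\left(-26355 + h{\left(Z{\left(-6 \right)} \right)}\right) + L{\left(66 \right)} = \left(-26355 + \left(305 + 22 \left(- 6 \left(1 - 6\right)\right)\right)\right) + \frac{1}{6} = \left(-26355 + \left(305 + 22 \left(\left(-6\right) \left(-5\right)\right)\right)\right) + \frac{1}{6} = \left(-26355 + \left(305 + 22 \cdot 30\right)\right) + \frac{1}{6} = \left(-26355 + \left(305 + 660\right)\right) + \frac{1}{6} = \left(-26355 + 965\right) + \frac{1}{6} = -25390 + \frac{1}{6} = - \frac{152339}{6}$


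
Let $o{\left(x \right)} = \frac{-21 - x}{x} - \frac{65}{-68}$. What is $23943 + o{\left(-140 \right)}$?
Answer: $\frac{2035164}{85} \approx 23943.0$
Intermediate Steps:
$o{\left(x \right)} = \frac{65}{68} + \frac{-21 - x}{x}$ ($o{\left(x \right)} = \frac{-21 - x}{x} - - \frac{65}{68} = \frac{-21 - x}{x} + \frac{65}{68} = \frac{65}{68} + \frac{-21 - x}{x}$)
$23943 + o{\left(-140 \right)} = 23943 - \left(\frac{3}{68} + \frac{21}{-140}\right) = 23943 - - \frac{9}{85} = 23943 + \left(- \frac{3}{68} + \frac{3}{20}\right) = 23943 + \frac{9}{85} = \frac{2035164}{85}$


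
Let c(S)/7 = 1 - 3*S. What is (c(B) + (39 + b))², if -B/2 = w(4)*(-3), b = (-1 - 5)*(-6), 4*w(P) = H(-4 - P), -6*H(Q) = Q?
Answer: 1600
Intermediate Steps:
H(Q) = -Q/6
w(P) = ⅙ + P/24 (w(P) = (-(-4 - P)/6)/4 = (⅔ + P/6)/4 = ⅙ + P/24)
b = 36 (b = -6*(-6) = 36)
B = 2 (B = -2*(⅙ + (1/24)*4)*(-3) = -2*(⅙ + ⅙)*(-3) = -2*(-3)/3 = -2*(-1) = 2)
c(S) = 7 - 21*S (c(S) = 7*(1 - 3*S) = 7 - 21*S)
(c(B) + (39 + b))² = ((7 - 21*2) + (39 + 36))² = ((7 - 42) + 75)² = (-35 + 75)² = 40² = 1600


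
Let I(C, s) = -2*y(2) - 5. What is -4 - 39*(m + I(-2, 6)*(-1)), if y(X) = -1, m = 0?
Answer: -121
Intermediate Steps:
I(C, s) = -3 (I(C, s) = -2*(-1) - 5 = 2 - 5 = -3)
-4 - 39*(m + I(-2, 6)*(-1)) = -4 - 39*(0 - 3*(-1)) = -4 - 39*(0 + 3) = -4 - 39*3 = -4 - 117 = -121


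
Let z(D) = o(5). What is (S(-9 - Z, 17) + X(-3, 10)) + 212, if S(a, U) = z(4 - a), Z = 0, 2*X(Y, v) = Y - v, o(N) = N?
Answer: 421/2 ≈ 210.50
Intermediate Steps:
X(Y, v) = Y/2 - v/2 (X(Y, v) = (Y - v)/2 = Y/2 - v/2)
z(D) = 5
S(a, U) = 5
(S(-9 - Z, 17) + X(-3, 10)) + 212 = (5 + ((½)*(-3) - ½*10)) + 212 = (5 + (-3/2 - 5)) + 212 = (5 - 13/2) + 212 = -3/2 + 212 = 421/2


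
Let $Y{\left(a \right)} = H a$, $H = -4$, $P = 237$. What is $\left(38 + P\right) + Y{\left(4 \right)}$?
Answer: $259$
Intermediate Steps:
$Y{\left(a \right)} = - 4 a$
$\left(38 + P\right) + Y{\left(4 \right)} = \left(38 + 237\right) - 16 = 275 - 16 = 259$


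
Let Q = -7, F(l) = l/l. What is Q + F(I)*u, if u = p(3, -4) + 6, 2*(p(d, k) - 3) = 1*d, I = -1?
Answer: 7/2 ≈ 3.5000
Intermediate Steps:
p(d, k) = 3 + d/2 (p(d, k) = 3 + (1*d)/2 = 3 + d/2)
F(l) = 1
u = 21/2 (u = (3 + (1/2)*3) + 6 = (3 + 3/2) + 6 = 9/2 + 6 = 21/2 ≈ 10.500)
Q + F(I)*u = -7 + 1*(21/2) = -7 + 21/2 = 7/2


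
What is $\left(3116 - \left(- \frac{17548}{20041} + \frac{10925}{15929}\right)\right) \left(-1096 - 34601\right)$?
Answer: $- \frac{35511050025190227}{319233089} \approx -1.1124 \cdot 10^{8}$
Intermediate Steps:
$\left(3116 - \left(- \frac{17548}{20041} + \frac{10925}{15929}\right)\right) \left(-1096 - 34601\right) = \left(3116 - - \frac{60574167}{319233089}\right) \left(-35697\right) = \left(3116 + \left(- \frac{10925}{15929} + \frac{17548}{20041}\right)\right) \left(-35697\right) = \left(3116 + \frac{60574167}{319233089}\right) \left(-35697\right) = \frac{994790879491}{319233089} \left(-35697\right) = - \frac{35511050025190227}{319233089}$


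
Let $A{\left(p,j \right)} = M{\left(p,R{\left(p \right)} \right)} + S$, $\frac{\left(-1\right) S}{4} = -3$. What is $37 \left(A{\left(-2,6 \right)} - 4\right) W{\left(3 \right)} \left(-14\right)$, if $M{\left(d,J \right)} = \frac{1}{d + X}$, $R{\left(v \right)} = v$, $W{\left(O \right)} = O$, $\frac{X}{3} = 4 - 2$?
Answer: $- \frac{25641}{2} \approx -12821.0$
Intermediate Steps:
$X = 6$ ($X = 3 \left(4 - 2\right) = 3 \cdot 2 = 6$)
$S = 12$ ($S = \left(-4\right) \left(-3\right) = 12$)
$M{\left(d,J \right)} = \frac{1}{6 + d}$ ($M{\left(d,J \right)} = \frac{1}{d + 6} = \frac{1}{6 + d}$)
$A{\left(p,j \right)} = 12 + \frac{1}{6 + p}$ ($A{\left(p,j \right)} = \frac{1}{6 + p} + 12 = 12 + \frac{1}{6 + p}$)
$37 \left(A{\left(-2,6 \right)} - 4\right) W{\left(3 \right)} \left(-14\right) = 37 \left(\frac{73 + 12 \left(-2\right)}{6 - 2} - 4\right) 3 \left(-14\right) = 37 \left(\frac{73 - 24}{4} - 4\right) 3 \left(-14\right) = 37 \left(\frac{1}{4} \cdot 49 - 4\right) 3 \left(-14\right) = 37 \left(\frac{49}{4} - 4\right) 3 \left(-14\right) = 37 \cdot \frac{33}{4} \cdot 3 \left(-14\right) = 37 \cdot \frac{99}{4} \left(-14\right) = \frac{3663}{4} \left(-14\right) = - \frac{25641}{2}$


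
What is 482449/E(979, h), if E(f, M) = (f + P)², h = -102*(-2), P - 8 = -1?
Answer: 482449/972196 ≈ 0.49625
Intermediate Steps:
P = 7 (P = 8 - 1 = 7)
h = 204
E(f, M) = (7 + f)² (E(f, M) = (f + 7)² = (7 + f)²)
482449/E(979, h) = 482449/((7 + 979)²) = 482449/(986²) = 482449/972196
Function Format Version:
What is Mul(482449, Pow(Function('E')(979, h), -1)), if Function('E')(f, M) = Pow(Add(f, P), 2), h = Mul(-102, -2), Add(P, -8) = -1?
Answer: Rational(482449, 972196) ≈ 0.49625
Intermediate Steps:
P = 7 (P = Add(8, -1) = 7)
h = 204
Function('E')(f, M) = Pow(Add(7, f), 2) (Function('E')(f, M) = Pow(Add(f, 7), 2) = Pow(Add(7, f), 2))
Mul(482449, Pow(Function('E')(979, h), -1)) = Mul(482449, Pow(Pow(Add(7, 979), 2), -1)) = Mul(482449, Pow(Pow(986, 2), -1)) = Mul(482449, Pow(972196, -1)) = Mul(482449, Rational(1, 972196)) = Rational(482449, 972196)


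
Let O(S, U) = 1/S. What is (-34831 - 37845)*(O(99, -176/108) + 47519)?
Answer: -341895666232/99 ≈ -3.4535e+9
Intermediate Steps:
(-34831 - 37845)*(O(99, -176/108) + 47519) = (-34831 - 37845)*(1/99 + 47519) = -72676*(1/99 + 47519) = -72676*4704382/99 = -341895666232/99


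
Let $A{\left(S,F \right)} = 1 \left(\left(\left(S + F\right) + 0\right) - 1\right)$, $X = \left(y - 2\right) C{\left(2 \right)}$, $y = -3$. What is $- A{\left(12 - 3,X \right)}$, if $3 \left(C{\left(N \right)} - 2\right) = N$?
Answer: $\frac{16}{3} \approx 5.3333$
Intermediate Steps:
$C{\left(N \right)} = 2 + \frac{N}{3}$
$X = - \frac{40}{3}$ ($X = \left(-3 - 2\right) \left(2 + \frac{1}{3} \cdot 2\right) = \left(-3 - 2\right) \left(2 + \frac{2}{3}\right) = \left(-5\right) \frac{8}{3} = - \frac{40}{3} \approx -13.333$)
$A{\left(S,F \right)} = -1 + F + S$ ($A{\left(S,F \right)} = 1 \left(\left(\left(F + S\right) + 0\right) - 1\right) = 1 \left(\left(F + S\right) - 1\right) = 1 \left(-1 + F + S\right) = -1 + F + S$)
$- A{\left(12 - 3,X \right)} = - (-1 - \frac{40}{3} + \left(12 - 3\right)) = - (-1 - \frac{40}{3} + 9) = \left(-1\right) \left(- \frac{16}{3}\right) = \frac{16}{3}$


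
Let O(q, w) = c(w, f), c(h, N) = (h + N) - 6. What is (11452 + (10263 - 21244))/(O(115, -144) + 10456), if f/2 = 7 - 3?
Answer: 157/3438 ≈ 0.045666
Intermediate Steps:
f = 8 (f = 2*(7 - 3) = 2*4 = 8)
c(h, N) = -6 + N + h (c(h, N) = (N + h) - 6 = -6 + N + h)
O(q, w) = 2 + w (O(q, w) = -6 + 8 + w = 2 + w)
(11452 + (10263 - 21244))/(O(115, -144) + 10456) = (11452 + (10263 - 21244))/((2 - 144) + 10456) = (11452 - 10981)/(-142 + 10456) = 471/10314 = 471*(1/10314) = 157/3438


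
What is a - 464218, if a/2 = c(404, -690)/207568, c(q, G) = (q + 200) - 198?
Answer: -24089200253/51892 ≈ -4.6422e+5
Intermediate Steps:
c(q, G) = 2 + q (c(q, G) = (200 + q) - 198 = 2 + q)
a = 203/51892 (a = 2*((2 + 404)/207568) = 2*(406*(1/207568)) = 2*(203/103784) = 203/51892 ≈ 0.0039120)
a - 464218 = 203/51892 - 464218 = -24089200253/51892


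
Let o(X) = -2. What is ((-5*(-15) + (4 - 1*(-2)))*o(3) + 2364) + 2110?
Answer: 4312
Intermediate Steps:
((-5*(-15) + (4 - 1*(-2)))*o(3) + 2364) + 2110 = ((-5*(-15) + (4 - 1*(-2)))*(-2) + 2364) + 2110 = ((75 + (4 + 2))*(-2) + 2364) + 2110 = ((75 + 6)*(-2) + 2364) + 2110 = (81*(-2) + 2364) + 2110 = (-162 + 2364) + 2110 = 2202 + 2110 = 4312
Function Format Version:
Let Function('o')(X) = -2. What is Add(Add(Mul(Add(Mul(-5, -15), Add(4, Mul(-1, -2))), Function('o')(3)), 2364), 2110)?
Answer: 4312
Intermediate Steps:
Add(Add(Mul(Add(Mul(-5, -15), Add(4, Mul(-1, -2))), Function('o')(3)), 2364), 2110) = Add(Add(Mul(Add(Mul(-5, -15), Add(4, Mul(-1, -2))), -2), 2364), 2110) = Add(Add(Mul(Add(75, Add(4, 2)), -2), 2364), 2110) = Add(Add(Mul(Add(75, 6), -2), 2364), 2110) = Add(Add(Mul(81, -2), 2364), 2110) = Add(Add(-162, 2364), 2110) = Add(2202, 2110) = 4312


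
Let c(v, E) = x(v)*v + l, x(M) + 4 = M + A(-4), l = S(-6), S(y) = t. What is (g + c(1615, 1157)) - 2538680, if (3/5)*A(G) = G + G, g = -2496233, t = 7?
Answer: -7364023/3 ≈ -2.4547e+6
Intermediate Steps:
S(y) = 7
A(G) = 10*G/3 (A(G) = 5*(G + G)/3 = 5*(2*G)/3 = 10*G/3)
l = 7
x(M) = -52/3 + M (x(M) = -4 + (M + (10/3)*(-4)) = -4 + (M - 40/3) = -4 + (-40/3 + M) = -52/3 + M)
c(v, E) = 7 + v*(-52/3 + v) (c(v, E) = (-52/3 + v)*v + 7 = v*(-52/3 + v) + 7 = 7 + v*(-52/3 + v))
(g + c(1615, 1157)) - 2538680 = (-2496233 + (7 + (⅓)*1615*(-52 + 3*1615))) - 2538680 = (-2496233 + (7 + (⅓)*1615*(-52 + 4845))) - 2538680 = (-2496233 + (7 + (⅓)*1615*4793)) - 2538680 = (-2496233 + (7 + 7740695/3)) - 2538680 = (-2496233 + 7740716/3) - 2538680 = 252017/3 - 2538680 = -7364023/3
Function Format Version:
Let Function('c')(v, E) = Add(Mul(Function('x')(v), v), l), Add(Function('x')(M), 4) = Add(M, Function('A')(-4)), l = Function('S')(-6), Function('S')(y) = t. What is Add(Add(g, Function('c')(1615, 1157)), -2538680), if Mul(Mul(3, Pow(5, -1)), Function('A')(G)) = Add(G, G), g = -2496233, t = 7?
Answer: Rational(-7364023, 3) ≈ -2.4547e+6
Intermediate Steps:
Function('S')(y) = 7
Function('A')(G) = Mul(Rational(10, 3), G) (Function('A')(G) = Mul(Rational(5, 3), Add(G, G)) = Mul(Rational(5, 3), Mul(2, G)) = Mul(Rational(10, 3), G))
l = 7
Function('x')(M) = Add(Rational(-52, 3), M) (Function('x')(M) = Add(-4, Add(M, Mul(Rational(10, 3), -4))) = Add(-4, Add(M, Rational(-40, 3))) = Add(-4, Add(Rational(-40, 3), M)) = Add(Rational(-52, 3), M))
Function('c')(v, E) = Add(7, Mul(v, Add(Rational(-52, 3), v))) (Function('c')(v, E) = Add(Mul(Add(Rational(-52, 3), v), v), 7) = Add(Mul(v, Add(Rational(-52, 3), v)), 7) = Add(7, Mul(v, Add(Rational(-52, 3), v))))
Add(Add(g, Function('c')(1615, 1157)), -2538680) = Add(Add(-2496233, Add(7, Mul(Rational(1, 3), 1615, Add(-52, Mul(3, 1615))))), -2538680) = Add(Add(-2496233, Add(7, Mul(Rational(1, 3), 1615, Add(-52, 4845)))), -2538680) = Add(Add(-2496233, Add(7, Mul(Rational(1, 3), 1615, 4793))), -2538680) = Add(Add(-2496233, Add(7, Rational(7740695, 3))), -2538680) = Add(Add(-2496233, Rational(7740716, 3)), -2538680) = Add(Rational(252017, 3), -2538680) = Rational(-7364023, 3)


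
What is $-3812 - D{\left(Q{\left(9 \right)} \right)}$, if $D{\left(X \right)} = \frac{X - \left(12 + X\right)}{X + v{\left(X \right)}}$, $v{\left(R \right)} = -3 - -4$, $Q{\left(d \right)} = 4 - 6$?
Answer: $-3824$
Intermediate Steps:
$Q{\left(d \right)} = -2$ ($Q{\left(d \right)} = 4 - 6 = -2$)
$v{\left(R \right)} = 1$ ($v{\left(R \right)} = -3 + 4 = 1$)
$D{\left(X \right)} = - \frac{12}{1 + X}$ ($D{\left(X \right)} = \frac{X - \left(12 + X\right)}{X + 1} = - \frac{12}{1 + X}$)
$-3812 - D{\left(Q{\left(9 \right)} \right)} = -3812 - - \frac{12}{1 - 2} = -3812 - - \frac{12}{-1} = -3812 - \left(-12\right) \left(-1\right) = -3812 - 12 = -3824$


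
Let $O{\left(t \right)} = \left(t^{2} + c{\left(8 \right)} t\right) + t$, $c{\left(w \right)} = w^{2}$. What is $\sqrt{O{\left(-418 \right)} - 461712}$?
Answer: $i \sqrt{314158} \approx 560.5 i$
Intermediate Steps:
$O{\left(t \right)} = t^{2} + 65 t$ ($O{\left(t \right)} = \left(t^{2} + 8^{2} t\right) + t = \left(t^{2} + 64 t\right) + t = t^{2} + 65 t$)
$\sqrt{O{\left(-418 \right)} - 461712} = \sqrt{- 418 \left(65 - 418\right) - 461712} = \sqrt{\left(-418\right) \left(-353\right) - 461712} = \sqrt{147554 - 461712} = \sqrt{-314158} = i \sqrt{314158}$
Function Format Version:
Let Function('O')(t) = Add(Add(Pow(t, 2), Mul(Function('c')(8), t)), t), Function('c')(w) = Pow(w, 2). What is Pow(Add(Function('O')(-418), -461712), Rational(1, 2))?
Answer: Mul(I, Pow(314158, Rational(1, 2))) ≈ Mul(560.50, I)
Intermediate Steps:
Function('O')(t) = Add(Pow(t, 2), Mul(65, t)) (Function('O')(t) = Add(Add(Pow(t, 2), Mul(Pow(8, 2), t)), t) = Add(Add(Pow(t, 2), Mul(64, t)), t) = Add(Pow(t, 2), Mul(65, t)))
Pow(Add(Function('O')(-418), -461712), Rational(1, 2)) = Pow(Add(Mul(-418, Add(65, -418)), -461712), Rational(1, 2)) = Pow(Add(Mul(-418, -353), -461712), Rational(1, 2)) = Pow(Add(147554, -461712), Rational(1, 2)) = Pow(-314158, Rational(1, 2)) = Mul(I, Pow(314158, Rational(1, 2)))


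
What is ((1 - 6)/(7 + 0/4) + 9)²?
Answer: 3364/49 ≈ 68.653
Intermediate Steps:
((1 - 6)/(7 + 0/4) + 9)² = (-5/(7 + 0*(¼)) + 9)² = (-5/(7 + 0) + 9)² = (-5/7 + 9)² = (58/7)² = 3364/49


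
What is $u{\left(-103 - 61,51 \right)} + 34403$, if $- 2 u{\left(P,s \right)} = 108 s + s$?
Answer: $\frac{63247}{2} \approx 31624.0$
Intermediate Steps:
$u{\left(P,s \right)} = - \frac{109 s}{2}$ ($u{\left(P,s \right)} = - \frac{108 s + s}{2} = - \frac{109 s}{2}$)
$u{\left(-103 - 61,51 \right)} + 34403 = \left(- \frac{109}{2}\right) 51 + 34403 = - \frac{5559}{2} + 34403 = \frac{63247}{2}$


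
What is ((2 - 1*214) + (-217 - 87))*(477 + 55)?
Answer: -274512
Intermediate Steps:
((2 - 1*214) + (-217 - 87))*(477 + 55) = ((2 - 214) - 304)*532 = (-212 - 304)*532 = -516*532 = -274512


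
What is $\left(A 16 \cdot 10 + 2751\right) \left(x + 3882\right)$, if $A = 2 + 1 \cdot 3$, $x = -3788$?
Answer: $333794$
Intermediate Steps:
$A = 5$ ($A = 2 + 3 = 5$)
$\left(A 16 \cdot 10 + 2751\right) \left(x + 3882\right) = \left(5 \cdot 16 \cdot 10 + 2751\right) \left(-3788 + 3882\right) = \left(80 \cdot 10 + 2751\right) 94 = \left(800 + 2751\right) 94 = 3551 \cdot 94 = 333794$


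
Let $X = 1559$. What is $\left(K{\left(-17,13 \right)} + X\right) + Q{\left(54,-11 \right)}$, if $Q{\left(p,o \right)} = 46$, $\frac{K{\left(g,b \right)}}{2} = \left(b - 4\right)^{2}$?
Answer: $1767$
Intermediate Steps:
$K{\left(g,b \right)} = 2 \left(-4 + b\right)^{2}$ ($K{\left(g,b \right)} = 2 \left(b - 4\right)^{2} = 2 \left(-4 + b\right)^{2}$)
$\left(K{\left(-17,13 \right)} + X\right) + Q{\left(54,-11 \right)} = \left(2 \left(-4 + 13\right)^{2} + 1559\right) + 46 = \left(2 \cdot 9^{2} + 1559\right) + 46 = \left(2 \cdot 81 + 1559\right) + 46 = \left(162 + 1559\right) + 46 = 1721 + 46 = 1767$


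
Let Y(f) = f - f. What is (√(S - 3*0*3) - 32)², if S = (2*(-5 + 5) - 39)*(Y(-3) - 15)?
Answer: 1609 - 192*√65 ≈ 61.047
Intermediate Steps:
Y(f) = 0
S = 585 (S = (2*(-5 + 5) - 39)*(0 - 15) = (2*0 - 39)*(-15) = (0 - 39)*(-15) = -39*(-15) = 585)
(√(S - 3*0*3) - 32)² = (√(585 - 3*0*3) - 32)² = (√(585 + 0*3) - 32)² = (√(585 + 0) - 32)² = (√585 - 32)² = (3*√65 - 32)² = (-32 + 3*√65)²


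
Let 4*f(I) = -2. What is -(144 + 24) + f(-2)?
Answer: -337/2 ≈ -168.50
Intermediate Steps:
f(I) = -½ (f(I) = (¼)*(-2) = -½)
-(144 + 24) + f(-2) = -(144 + 24) - ½ = -1*168 - ½ = -168 - ½ = -337/2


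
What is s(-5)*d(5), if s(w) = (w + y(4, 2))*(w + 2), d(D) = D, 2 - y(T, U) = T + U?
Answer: 135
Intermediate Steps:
y(T, U) = 2 - T - U (y(T, U) = 2 - (T + U) = 2 + (-T - U) = 2 - T - U)
s(w) = (-4 + w)*(2 + w) (s(w) = (w + (2 - 1*4 - 1*2))*(w + 2) = (w + (2 - 4 - 2))*(2 + w) = (w - 4)*(2 + w) = (-4 + w)*(2 + w))
s(-5)*d(5) = (-8 + (-5)² - 2*(-5))*5 = (-8 + 25 + 10)*5 = 27*5 = 135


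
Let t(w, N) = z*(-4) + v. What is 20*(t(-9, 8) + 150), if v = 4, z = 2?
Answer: 2920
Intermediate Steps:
t(w, N) = -4 (t(w, N) = 2*(-4) + 4 = -8 + 4 = -4)
20*(t(-9, 8) + 150) = 20*(-4 + 150) = 20*146 = 2920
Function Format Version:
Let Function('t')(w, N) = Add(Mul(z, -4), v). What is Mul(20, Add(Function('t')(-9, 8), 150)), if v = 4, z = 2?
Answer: 2920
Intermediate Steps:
Function('t')(w, N) = -4 (Function('t')(w, N) = Add(Mul(2, -4), 4) = Add(-8, 4) = -4)
Mul(20, Add(Function('t')(-9, 8), 150)) = Mul(20, Add(-4, 150)) = Mul(20, 146) = 2920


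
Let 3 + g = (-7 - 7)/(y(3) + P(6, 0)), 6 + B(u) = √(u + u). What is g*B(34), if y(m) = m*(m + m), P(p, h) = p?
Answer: 43/2 - 43*√17/6 ≈ -8.0489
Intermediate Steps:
y(m) = 2*m² (y(m) = m*(2*m) = 2*m²)
B(u) = -6 + √2*√u (B(u) = -6 + √(u + u) = -6 + √(2*u) = -6 + √2*√u)
g = -43/12 (g = -3 + (-7 - 7)/(2*3² + 6) = -3 - 14/(2*9 + 6) = -3 - 14/(18 + 6) = -3 - 14/24 = -3 - 14*1/24 = -3 - 7/12 = -43/12 ≈ -3.5833)
g*B(34) = -43*(-6 + √2*√34)/12 = -43*(-6 + 2*√17)/12 = 43/2 - 43*√17/6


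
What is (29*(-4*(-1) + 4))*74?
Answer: 17168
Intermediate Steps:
(29*(-4*(-1) + 4))*74 = (29*(4 + 4))*74 = (29*8)*74 = 232*74 = 17168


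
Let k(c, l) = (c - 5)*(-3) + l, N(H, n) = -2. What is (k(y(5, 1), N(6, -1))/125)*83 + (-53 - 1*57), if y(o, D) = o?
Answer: -13916/125 ≈ -111.33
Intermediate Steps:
k(c, l) = 15 + l - 3*c (k(c, l) = (-5 + c)*(-3) + l = (15 - 3*c) + l = 15 + l - 3*c)
(k(y(5, 1), N(6, -1))/125)*83 + (-53 - 1*57) = ((15 - 2 - 3*5)/125)*83 + (-53 - 1*57) = ((15 - 2 - 15)*(1/125))*83 + (-53 - 57) = -2*1/125*83 - 110 = -2/125*83 - 110 = -166/125 - 110 = -13916/125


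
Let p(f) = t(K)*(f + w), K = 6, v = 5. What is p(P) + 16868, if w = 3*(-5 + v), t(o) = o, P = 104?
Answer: 17492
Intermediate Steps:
w = 0 (w = 3*(-5 + 5) = 3*0 = 0)
p(f) = 6*f (p(f) = 6*(f + 0) = 6*f)
p(P) + 16868 = 6*104 + 16868 = 624 + 16868 = 17492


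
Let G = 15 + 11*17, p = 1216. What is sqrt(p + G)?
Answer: sqrt(1418) ≈ 37.656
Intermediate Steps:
G = 202 (G = 15 + 187 = 202)
sqrt(p + G) = sqrt(1216 + 202) = sqrt(1418)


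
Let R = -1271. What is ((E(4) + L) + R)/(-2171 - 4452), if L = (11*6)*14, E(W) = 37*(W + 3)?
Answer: 88/6623 ≈ 0.013287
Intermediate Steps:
E(W) = 111 + 37*W (E(W) = 37*(3 + W) = 111 + 37*W)
L = 924 (L = 66*14 = 924)
((E(4) + L) + R)/(-2171 - 4452) = (((111 + 37*4) + 924) - 1271)/(-2171 - 4452) = (((111 + 148) + 924) - 1271)/(-6623) = ((259 + 924) - 1271)*(-1/6623) = (1183 - 1271)*(-1/6623) = -88*(-1/6623) = 88/6623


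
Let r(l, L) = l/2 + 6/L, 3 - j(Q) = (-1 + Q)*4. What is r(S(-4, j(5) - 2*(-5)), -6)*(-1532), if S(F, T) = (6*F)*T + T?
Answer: -51322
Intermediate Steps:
j(Q) = 7 - 4*Q (j(Q) = 3 - (-1 + Q)*4 = 3 - (-4 + 4*Q) = 3 + (4 - 4*Q) = 7 - 4*Q)
S(F, T) = T + 6*F*T (S(F, T) = 6*F*T + T = T + 6*F*T)
r(l, L) = l/2 + 6/L (r(l, L) = l*(½) + 6/L = l/2 + 6/L)
r(S(-4, j(5) - 2*(-5)), -6)*(-1532) = ((((7 - 4*5) - 2*(-5))*(1 + 6*(-4)))/2 + 6/(-6))*(-1532) = ((((7 - 20) + 10)*(1 - 24))/2 + 6*(-⅙))*(-1532) = (((-13 + 10)*(-23))/2 - 1)*(-1532) = ((-3*(-23))/2 - 1)*(-1532) = ((½)*69 - 1)*(-1532) = (69/2 - 1)*(-1532) = (67/2)*(-1532) = -51322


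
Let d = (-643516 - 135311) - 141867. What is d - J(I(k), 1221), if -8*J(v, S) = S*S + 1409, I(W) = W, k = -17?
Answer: -2936651/4 ≈ -7.3416e+5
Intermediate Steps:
d = -920694 (d = -778827 - 141867 = -920694)
J(v, S) = -1409/8 - S²/8 (J(v, S) = -(S*S + 1409)/8 = -(S² + 1409)/8 = -(1409 + S²)/8 = -1409/8 - S²/8)
d - J(I(k), 1221) = -920694 - (-1409/8 - ⅛*1221²) = -920694 - (-1409/8 - ⅛*1490841) = -920694 - (-1409/8 - 1490841/8) = -920694 - 1*(-746125/4) = -920694 + 746125/4 = -2936651/4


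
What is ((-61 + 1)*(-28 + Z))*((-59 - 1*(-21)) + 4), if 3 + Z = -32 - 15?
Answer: -159120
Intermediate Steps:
Z = -50 (Z = -3 + (-32 - 15) = -3 - 47 = -50)
((-61 + 1)*(-28 + Z))*((-59 - 1*(-21)) + 4) = ((-61 + 1)*(-28 - 50))*((-59 - 1*(-21)) + 4) = (-60*(-78))*((-59 + 21) + 4) = 4680*(-38 + 4) = 4680*(-34) = -159120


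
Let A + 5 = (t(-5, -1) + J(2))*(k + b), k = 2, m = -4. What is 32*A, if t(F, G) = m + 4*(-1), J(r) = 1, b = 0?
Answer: -608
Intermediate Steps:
t(F, G) = -8 (t(F, G) = -4 + 4*(-1) = -4 - 4 = -8)
A = -19 (A = -5 + (-8 + 1)*(2 + 0) = -5 - 7*2 = -5 - 14 = -19)
32*A = 32*(-19) = -608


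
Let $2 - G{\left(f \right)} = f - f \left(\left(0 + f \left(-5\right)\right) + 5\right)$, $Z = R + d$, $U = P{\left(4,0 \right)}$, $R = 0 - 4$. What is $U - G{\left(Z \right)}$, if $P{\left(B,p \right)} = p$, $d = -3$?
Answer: $271$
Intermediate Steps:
$R = -4$
$U = 0$
$Z = -7$ ($Z = -4 - 3 = -7$)
$G{\left(f \right)} = 2 - f + f \left(5 - 5 f\right)$ ($G{\left(f \right)} = 2 - \left(f - f \left(\left(0 + f \left(-5\right)\right) + 5\right)\right) = 2 - \left(f - f \left(\left(0 - 5 f\right) + 5\right)\right) = 2 - \left(f - f \left(- 5 f + 5\right)\right) = 2 - \left(f - f \left(5 - 5 f\right)\right) = 2 + \left(- f + f \left(5 - 5 f\right)\right) = 2 - f + f \left(5 - 5 f\right)$)
$U - G{\left(Z \right)} = 0 - \left(2 - 5 \left(-7\right)^{2} + 4 \left(-7\right)\right) = 0 - \left(2 - 245 - 28\right) = 0 - -271 = 0 + 271 = 271$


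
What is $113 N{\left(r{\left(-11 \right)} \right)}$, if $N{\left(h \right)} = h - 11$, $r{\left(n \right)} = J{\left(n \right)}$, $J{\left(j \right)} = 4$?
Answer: $-791$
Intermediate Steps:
$r{\left(n \right)} = 4$
$N{\left(h \right)} = -11 + h$
$113 N{\left(r{\left(-11 \right)} \right)} = 113 \left(-11 + 4\right) = 113 \left(-7\right) = -791$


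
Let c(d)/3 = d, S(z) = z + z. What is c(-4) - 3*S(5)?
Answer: -42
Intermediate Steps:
S(z) = 2*z
c(d) = 3*d
c(-4) - 3*S(5) = 3*(-4) - 6*5 = -12 - 3*10 = -12 - 30 = -42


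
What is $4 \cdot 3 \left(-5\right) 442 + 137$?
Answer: $-26383$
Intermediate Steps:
$4 \cdot 3 \left(-5\right) 442 + 137 = 12 \left(-5\right) 442 + 137 = \left(-60\right) 442 + 137 = -26520 + 137 = -26383$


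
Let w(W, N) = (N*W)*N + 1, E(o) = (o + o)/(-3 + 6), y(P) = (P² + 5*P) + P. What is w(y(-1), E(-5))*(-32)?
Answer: 15712/9 ≈ 1745.8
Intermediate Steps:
y(P) = P² + 6*P
E(o) = 2*o/3 (E(o) = (2*o)/3 = (2*o)*(⅓) = 2*o/3)
w(W, N) = 1 + W*N² (w(W, N) = W*N² + 1 = 1 + W*N²)
w(y(-1), E(-5))*(-32) = (1 + (-(6 - 1))*((⅔)*(-5))²)*(-32) = (1 + (-1*5)*(-10/3)²)*(-32) = (1 - 5*100/9)*(-32) = (1 - 500/9)*(-32) = -491/9*(-32) = 15712/9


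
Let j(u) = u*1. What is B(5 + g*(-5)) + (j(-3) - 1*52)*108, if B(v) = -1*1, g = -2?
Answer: -5941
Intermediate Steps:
j(u) = u
B(v) = -1
B(5 + g*(-5)) + (j(-3) - 1*52)*108 = -1 + (-3 - 1*52)*108 = -1 + (-3 - 52)*108 = -1 - 55*108 = -1 - 5940 = -5941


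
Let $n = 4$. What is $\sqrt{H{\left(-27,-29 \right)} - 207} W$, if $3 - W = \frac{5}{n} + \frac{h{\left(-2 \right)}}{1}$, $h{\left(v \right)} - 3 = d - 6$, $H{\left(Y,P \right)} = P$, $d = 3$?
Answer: $\frac{7 i \sqrt{59}}{2} \approx 26.884 i$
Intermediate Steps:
$h{\left(v \right)} = 0$ ($h{\left(v \right)} = 3 + \left(3 - 6\right) = 3 - 3 = 0$)
$W = \frac{7}{4}$ ($W = 3 - \left(\frac{5}{4} + \frac{0}{1}\right) = 3 - \left(5 \cdot \frac{1}{4} + 0 \cdot 1\right) = 3 - \left(\frac{5}{4} + 0\right) = 3 - \frac{5}{4} = \frac{7}{4} \approx 1.75$)
$\sqrt{H{\left(-27,-29 \right)} - 207} W = \sqrt{-29 - 207} \cdot \frac{7}{4} = \sqrt{-236} \cdot \frac{7}{4} = 2 i \sqrt{59} \cdot \frac{7}{4} = \frac{7 i \sqrt{59}}{2}$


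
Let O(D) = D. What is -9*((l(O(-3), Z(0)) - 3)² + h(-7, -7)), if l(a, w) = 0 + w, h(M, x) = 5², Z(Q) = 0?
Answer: -306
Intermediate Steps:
h(M, x) = 25
l(a, w) = w
-9*((l(O(-3), Z(0)) - 3)² + h(-7, -7)) = -9*((0 - 3)² + 25) = -9*((-3)² + 25) = -9*(9 + 25) = -9*34 = -306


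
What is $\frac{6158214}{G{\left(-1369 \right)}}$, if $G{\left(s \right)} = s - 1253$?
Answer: $- \frac{1026369}{437} \approx -2348.7$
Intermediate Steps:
$G{\left(s \right)} = -1253 + s$
$\frac{6158214}{G{\left(-1369 \right)}} = \frac{6158214}{-1253 - 1369} = \frac{6158214}{-2622} = 6158214 \left(- \frac{1}{2622}\right) = - \frac{1026369}{437}$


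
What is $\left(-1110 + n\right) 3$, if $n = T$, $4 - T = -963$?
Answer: $-429$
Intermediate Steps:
$T = 967$ ($T = 4 - -963 = 4 + 963 = 967$)
$n = 967$
$\left(-1110 + n\right) 3 = \left(-1110 + 967\right) 3 = \left(-143\right) 3 = -429$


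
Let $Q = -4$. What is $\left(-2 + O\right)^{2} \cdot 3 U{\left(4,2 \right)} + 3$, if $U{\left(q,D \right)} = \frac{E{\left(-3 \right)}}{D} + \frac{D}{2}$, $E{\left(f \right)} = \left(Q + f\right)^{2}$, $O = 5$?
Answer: $\frac{1383}{2} \approx 691.5$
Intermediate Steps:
$E{\left(f \right)} = \left(-4 + f\right)^{2}$
$U{\left(q,D \right)} = \frac{D}{2} + \frac{49}{D}$ ($U{\left(q,D \right)} = \frac{\left(-4 - 3\right)^{2}}{D} + \frac{D}{2} = \frac{\left(-7\right)^{2}}{D} + D \frac{1}{2} = \frac{49}{D} + \frac{D}{2} = \frac{D}{2} + \frac{49}{D}$)
$\left(-2 + O\right)^{2} \cdot 3 U{\left(4,2 \right)} + 3 = \left(-2 + 5\right)^{2} \cdot 3 \left(\frac{1}{2} \cdot 2 + \frac{49}{2}\right) + 3 = 3^{2} \cdot 3 \left(1 + 49 \cdot \frac{1}{2}\right) + 3 = 9 \cdot 3 \left(1 + \frac{49}{2}\right) + 3 = 9 \cdot 3 \cdot \frac{51}{2} + 3 = 9 \cdot \frac{153}{2} + 3 = \frac{1377}{2} + 3 = \frac{1383}{2}$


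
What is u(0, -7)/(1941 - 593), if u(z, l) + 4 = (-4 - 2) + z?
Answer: -5/674 ≈ -0.0074184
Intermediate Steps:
u(z, l) = -10 + z (u(z, l) = -4 + ((-4 - 2) + z) = -4 + (-6 + z) = -10 + z)
u(0, -7)/(1941 - 593) = (-10 + 0)/(1941 - 593) = -10/1348 = (1/1348)*(-10) = -5/674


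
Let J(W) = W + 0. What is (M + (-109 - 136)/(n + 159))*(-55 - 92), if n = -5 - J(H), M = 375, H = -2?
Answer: -2854495/52 ≈ -54894.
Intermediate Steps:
J(W) = W
n = -3 (n = -5 - 1*(-2) = -5 + 2 = -3)
(M + (-109 - 136)/(n + 159))*(-55 - 92) = (375 + (-109 - 136)/(-3 + 159))*(-55 - 92) = (375 - 245/156)*(-147) = (58255/156)*(-147) = -2854495/52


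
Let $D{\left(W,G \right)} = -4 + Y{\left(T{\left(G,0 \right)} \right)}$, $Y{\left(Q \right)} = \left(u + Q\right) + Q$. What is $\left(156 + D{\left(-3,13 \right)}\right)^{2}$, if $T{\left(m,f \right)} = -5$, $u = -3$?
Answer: $19321$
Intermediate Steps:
$Y{\left(Q \right)} = -3 + 2 Q$ ($Y{\left(Q \right)} = \left(-3 + Q\right) + Q = -3 + 2 Q$)
$D{\left(W,G \right)} = -17$ ($D{\left(W,G \right)} = -4 + \left(-3 + 2 \left(-5\right)\right) = -4 - 13 = -17$)
$\left(156 + D{\left(-3,13 \right)}\right)^{2} = \left(156 - 17\right)^{2} = 139^{2} = 19321$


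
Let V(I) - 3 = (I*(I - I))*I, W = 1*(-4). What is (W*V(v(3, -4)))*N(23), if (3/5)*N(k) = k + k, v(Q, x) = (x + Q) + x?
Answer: -920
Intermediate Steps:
v(Q, x) = Q + 2*x (v(Q, x) = (Q + x) + x = Q + 2*x)
N(k) = 10*k/3 (N(k) = 5*(k + k)/3 = 5*(2*k)/3 = 10*k/3)
W = -4
V(I) = 3 (V(I) = 3 + (I*(I - I))*I = 3 + (I*0)*I = 3 + 0*I = 3 + 0 = 3)
(W*V(v(3, -4)))*N(23) = (-4*3)*((10/3)*23) = -12*230/3 = -920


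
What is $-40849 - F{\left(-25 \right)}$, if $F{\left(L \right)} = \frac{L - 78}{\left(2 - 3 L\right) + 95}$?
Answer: $- \frac{7025925}{172} \approx -40848.0$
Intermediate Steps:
$F{\left(L \right)} = \frac{-78 + L}{97 - 3 L}$
$-40849 - F{\left(-25 \right)} = -40849 - \frac{78 - -25}{-97 + 3 \left(-25\right)} = -40849 - \frac{78 + 25}{-97 - 75} = -40849 - \frac{1}{-172} \cdot 103 = -40849 - \left(- \frac{1}{172}\right) 103 = -40849 - - \frac{103}{172} = -40849 + \frac{103}{172} = - \frac{7025925}{172}$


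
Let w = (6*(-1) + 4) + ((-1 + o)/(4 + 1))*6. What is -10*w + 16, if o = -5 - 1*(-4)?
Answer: 60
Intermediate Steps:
o = -1 (o = -5 + 4 = -1)
w = -22/5 (w = (6*(-1) + 4) + ((-1 - 1)/(4 + 1))*6 = (-6 + 4) - 2/5*6 = -2 - 2*⅕*6 = -2 - ⅖*6 = -2 - 12/5 = -22/5 ≈ -4.4000)
-10*w + 16 = -10*(-22/5) + 16 = 44 + 16 = 60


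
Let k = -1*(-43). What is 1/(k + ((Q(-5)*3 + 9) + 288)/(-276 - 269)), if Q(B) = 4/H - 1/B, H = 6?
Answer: 2725/115677 ≈ 0.023557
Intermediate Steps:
Q(B) = ⅔ - 1/B (Q(B) = 4/6 - 1/B = 4*(⅙) - 1/B = ⅔ - 1/B)
k = 43
1/(k + ((Q(-5)*3 + 9) + 288)/(-276 - 269)) = 1/(43 + (((⅔ - 1/(-5))*3 + 9) + 288)/(-276 - 269)) = 1/(43 + (((⅔ - 1*(-⅕))*3 + 9) + 288)/(-545)) = 1/(43 + (((⅔ + ⅕)*3 + 9) + 288)*(-1/545)) = 1/(43 + (((13/15)*3 + 9) + 288)*(-1/545)) = 1/(43 + ((13/5 + 9) + 288)*(-1/545)) = 1/(43 + (58/5 + 288)*(-1/545)) = 1/(43 + (1498/5)*(-1/545)) = 1/(43 - 1498/2725) = 1/(115677/2725) = 2725/115677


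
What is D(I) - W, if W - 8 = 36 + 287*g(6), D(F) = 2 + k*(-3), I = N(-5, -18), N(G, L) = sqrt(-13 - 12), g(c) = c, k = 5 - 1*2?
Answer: -1773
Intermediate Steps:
k = 3 (k = 5 - 2 = 3)
N(G, L) = 5*I (N(G, L) = sqrt(-25) = 5*I)
I = 5*I ≈ 5.0*I
D(F) = -7 (D(F) = 2 + 3*(-3) = 2 - 9 = -7)
W = 1766 (W = 8 + (36 + 287*6) = 8 + (36 + 1722) = 8 + 1758 = 1766)
D(I) - W = -7 - 1*1766 = -7 - 1766 = -1773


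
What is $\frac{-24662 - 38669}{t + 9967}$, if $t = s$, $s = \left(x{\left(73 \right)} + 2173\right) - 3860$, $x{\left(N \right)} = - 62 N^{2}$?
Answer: $\frac{63331}{322118} \approx 0.19661$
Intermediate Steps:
$s = -332085$ ($s = \left(- 62 \cdot 73^{2} + 2173\right) - 3860 = \left(\left(-62\right) 5329 + 2173\right) - 3860 = \left(-330398 + 2173\right) - 3860 = -328225 - 3860 = -332085$)
$t = -332085$
$\frac{-24662 - 38669}{t + 9967} = \frac{-24662 - 38669}{-332085 + 9967} = \frac{-24662 - 38669}{-322118} = \left(-63331\right) \left(- \frac{1}{322118}\right) = \frac{63331}{322118}$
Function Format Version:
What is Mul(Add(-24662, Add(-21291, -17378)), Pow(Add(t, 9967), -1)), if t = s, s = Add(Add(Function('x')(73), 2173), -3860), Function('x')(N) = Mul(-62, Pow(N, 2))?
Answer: Rational(63331, 322118) ≈ 0.19661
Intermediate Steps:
s = -332085 (s = Add(Add(Mul(-62, Pow(73, 2)), 2173), -3860) = Add(Add(Mul(-62, 5329), 2173), -3860) = Add(Add(-330398, 2173), -3860) = Add(-328225, -3860) = -332085)
t = -332085
Mul(Add(-24662, Add(-21291, -17378)), Pow(Add(t, 9967), -1)) = Mul(Add(-24662, Add(-21291, -17378)), Pow(Add(-332085, 9967), -1)) = Mul(Add(-24662, -38669), Pow(-322118, -1)) = Mul(-63331, Rational(-1, 322118)) = Rational(63331, 322118)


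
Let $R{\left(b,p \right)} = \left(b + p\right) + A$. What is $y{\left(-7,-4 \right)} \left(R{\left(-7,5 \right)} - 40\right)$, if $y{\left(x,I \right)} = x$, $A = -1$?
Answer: $301$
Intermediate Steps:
$R{\left(b,p \right)} = -1 + b + p$ ($R{\left(b,p \right)} = \left(b + p\right) - 1 = -1 + b + p$)
$y{\left(-7,-4 \right)} \left(R{\left(-7,5 \right)} - 40\right) = - 7 \left(\left(-1 - 7 + 5\right) - 40\right) = - 7 \left(-3 - 40\right) = \left(-7\right) \left(-43\right) = 301$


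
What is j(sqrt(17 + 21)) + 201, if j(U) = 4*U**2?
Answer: 353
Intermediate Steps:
j(sqrt(17 + 21)) + 201 = 4*(sqrt(17 + 21))**2 + 201 = 4*(sqrt(38))**2 + 201 = 4*38 + 201 = 152 + 201 = 353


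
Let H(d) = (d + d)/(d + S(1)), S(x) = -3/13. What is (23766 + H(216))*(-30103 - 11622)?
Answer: -185451619290/187 ≈ -9.9172e+8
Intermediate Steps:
S(x) = -3/13 (S(x) = -3*1/13 = -3/13)
H(d) = 2*d/(-3/13 + d) (H(d) = (d + d)/(d - 3/13) = (2*d)/(-3/13 + d) = 2*d/(-3/13 + d))
(23766 + H(216))*(-30103 - 11622) = (23766 + 26*216/(-3 + 13*216))*(-30103 - 11622) = (23766 + 26*216/(-3 + 2808))*(-41725) = (23766 + 26*216/2805)*(-41725) = (23766 + 26*216*(1/2805))*(-41725) = (23766 + 1872/935)*(-41725) = (22223082/935)*(-41725) = -185451619290/187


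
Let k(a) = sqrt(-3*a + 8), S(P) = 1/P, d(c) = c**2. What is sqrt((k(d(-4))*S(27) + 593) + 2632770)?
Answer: sqrt(213302403 + 6*I*sqrt(10))/9 ≈ 1622.8 + 7.2174e-5*I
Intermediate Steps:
k(a) = sqrt(8 - 3*a)
sqrt((k(d(-4))*S(27) + 593) + 2632770) = sqrt((sqrt(8 - 3*(-4)**2)/27 + 593) + 2632770) = sqrt((sqrt(8 - 3*16)*(1/27) + 593) + 2632770) = sqrt((sqrt(8 - 48)*(1/27) + 593) + 2632770) = sqrt((sqrt(-40)*(1/27) + 593) + 2632770) = sqrt(((2*I*sqrt(10))*(1/27) + 593) + 2632770) = sqrt((2*I*sqrt(10)/27 + 593) + 2632770) = sqrt((593 + 2*I*sqrt(10)/27) + 2632770) = sqrt(2633363 + 2*I*sqrt(10)/27)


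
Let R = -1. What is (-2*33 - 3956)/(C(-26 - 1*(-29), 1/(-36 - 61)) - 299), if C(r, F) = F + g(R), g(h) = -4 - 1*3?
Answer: 390134/29683 ≈ 13.143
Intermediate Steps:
g(h) = -7 (g(h) = -4 - 3 = -7)
C(r, F) = -7 + F (C(r, F) = F - 7 = -7 + F)
(-2*33 - 3956)/(C(-26 - 1*(-29), 1/(-36 - 61)) - 299) = (-2*33 - 3956)/((-7 + 1/(-36 - 61)) - 299) = (-66 - 3956)/((-7 + 1/(-97)) - 299) = -4022/((-7 - 1/97) - 299) = -4022/(-680/97 - 299) = -4022/(-29683/97) = -4022*(-97/29683) = 390134/29683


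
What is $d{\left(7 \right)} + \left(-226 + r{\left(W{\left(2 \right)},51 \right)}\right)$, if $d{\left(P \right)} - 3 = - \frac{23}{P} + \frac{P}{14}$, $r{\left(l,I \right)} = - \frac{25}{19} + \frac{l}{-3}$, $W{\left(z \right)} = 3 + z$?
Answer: $- \frac{182557}{798} \approx -228.77$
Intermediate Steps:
$r{\left(l,I \right)} = - \frac{25}{19} - \frac{l}{3}$ ($r{\left(l,I \right)} = \left(-25\right) \frac{1}{19} + l \left(- \frac{1}{3}\right) = - \frac{25}{19} - \frac{l}{3}$)
$d{\left(P \right)} = 3 - \frac{23}{P} + \frac{P}{14}$ ($d{\left(P \right)} = 3 + \left(- \frac{23}{P} + \frac{P}{14}\right) = 3 - \frac{23}{P} + \frac{P}{14}$)
$d{\left(7 \right)} + \left(-226 + r{\left(W{\left(2 \right)},51 \right)}\right) = \left(3 - \frac{23}{7} + \frac{1}{14} \cdot 7\right) - \left(\frac{4319}{19} + \frac{3 + 2}{3}\right) = \left(3 - \frac{23}{7} + \frac{1}{2}\right) - \frac{13052}{57} = \frac{3}{14} - \frac{13052}{57} = - \frac{182557}{798}$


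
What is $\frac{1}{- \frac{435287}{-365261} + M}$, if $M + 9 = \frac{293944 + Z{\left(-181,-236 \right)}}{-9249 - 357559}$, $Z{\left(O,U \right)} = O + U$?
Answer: $- \frac{10306204376}{88721009511} \approx -0.11616$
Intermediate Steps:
$M = - \frac{276523}{28216}$ ($M = -9 + \frac{293944 - 417}{-9249 - 357559} = -9 + \frac{293944 - 417}{-366808} = -9 + 293527 \left(- \frac{1}{366808}\right) = -9 - \frac{22579}{28216} = - \frac{276523}{28216} \approx -9.8002$)
$\frac{1}{- \frac{435287}{-365261} + M} = \frac{1}{- \frac{435287}{-365261} - \frac{276523}{28216}} = \frac{1}{\left(-435287\right) \left(- \frac{1}{365261}\right) - \frac{276523}{28216}} = \frac{1}{\frac{435287}{365261} - \frac{276523}{28216}} = \frac{1}{- \frac{88721009511}{10306204376}} = - \frac{10306204376}{88721009511}$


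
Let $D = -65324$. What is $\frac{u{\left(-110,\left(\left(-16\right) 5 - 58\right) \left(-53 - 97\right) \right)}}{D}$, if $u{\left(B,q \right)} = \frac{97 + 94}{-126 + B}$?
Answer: $\frac{191}{15416464} \approx 1.2389 \cdot 10^{-5}$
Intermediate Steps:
$u{\left(B,q \right)} = \frac{191}{-126 + B}$
$\frac{u{\left(-110,\left(\left(-16\right) 5 - 58\right) \left(-53 - 97\right) \right)}}{D} = \frac{191 \frac{1}{-126 - 110}}{-65324} = \frac{191}{-236} \left(- \frac{1}{65324}\right) = 191 \left(- \frac{1}{236}\right) \left(- \frac{1}{65324}\right) = \left(- \frac{191}{236}\right) \left(- \frac{1}{65324}\right) = \frac{191}{15416464}$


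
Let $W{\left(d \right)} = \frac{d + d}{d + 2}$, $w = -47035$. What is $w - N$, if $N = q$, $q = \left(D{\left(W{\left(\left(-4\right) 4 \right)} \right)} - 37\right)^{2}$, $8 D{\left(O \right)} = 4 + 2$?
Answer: $- \frac{773585}{16} \approx -48349.0$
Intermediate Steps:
$W{\left(d \right)} = \frac{2 d}{2 + d}$
$D{\left(O \right)} = \frac{3}{4}$ ($D{\left(O \right)} = \frac{4 + 2}{8} = \frac{1}{8} \cdot 6 = \frac{3}{4}$)
$q = \frac{21025}{16}$ ($q = \left(\frac{3}{4} - 37\right)^{2} = \left(- \frac{145}{4}\right)^{2} = \frac{21025}{16} \approx 1314.1$)
$N = \frac{21025}{16} \approx 1314.1$
$w - N = -47035 - \frac{21025}{16} = - \frac{773585}{16}$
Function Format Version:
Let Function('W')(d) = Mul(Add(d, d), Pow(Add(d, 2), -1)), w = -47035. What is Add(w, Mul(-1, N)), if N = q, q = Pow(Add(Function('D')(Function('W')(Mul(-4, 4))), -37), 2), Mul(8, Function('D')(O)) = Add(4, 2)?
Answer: Rational(-773585, 16) ≈ -48349.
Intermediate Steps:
Function('W')(d) = Mul(2, d, Pow(Add(2, d), -1)) (Function('W')(d) = Mul(Mul(2, d), Pow(Add(2, d), -1)) = Mul(2, d, Pow(Add(2, d), -1)))
Function('D')(O) = Rational(3, 4) (Function('D')(O) = Mul(Rational(1, 8), Add(4, 2)) = Mul(Rational(1, 8), 6) = Rational(3, 4))
q = Rational(21025, 16) (q = Pow(Add(Rational(3, 4), -37), 2) = Pow(Rational(-145, 4), 2) = Rational(21025, 16) ≈ 1314.1)
N = Rational(21025, 16) ≈ 1314.1
Add(w, Mul(-1, N)) = Add(-47035, Mul(-1, Rational(21025, 16))) = Add(-47035, Rational(-21025, 16)) = Rational(-773585, 16)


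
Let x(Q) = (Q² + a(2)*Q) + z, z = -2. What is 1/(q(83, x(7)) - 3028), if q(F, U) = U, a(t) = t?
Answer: -1/2967 ≈ -0.00033704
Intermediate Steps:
x(Q) = -2 + Q² + 2*Q (x(Q) = (Q² + 2*Q) - 2 = -2 + Q² + 2*Q)
1/(q(83, x(7)) - 3028) = 1/((-2 + 7² + 2*7) - 3028) = 1/((-2 + 49 + 14) - 3028) = 1/(61 - 3028) = 1/(-2967) = -1/2967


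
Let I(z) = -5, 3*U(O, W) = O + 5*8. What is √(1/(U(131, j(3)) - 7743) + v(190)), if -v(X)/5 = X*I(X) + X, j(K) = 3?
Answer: √24942606346/2562 ≈ 61.644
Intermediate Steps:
U(O, W) = 40/3 + O/3 (U(O, W) = (O + 5*8)/3 = (O + 40)/3 = (40 + O)/3 = 40/3 + O/3)
v(X) = 20*X (v(X) = -5*(X*(-5) + X) = -5*(-5*X + X) = -(-20)*X = 20*X)
√(1/(U(131, j(3)) - 7743) + v(190)) = √(1/((40/3 + (⅓)*131) - 7743) + 20*190) = √(1/((40/3 + 131/3) - 7743) + 3800) = √(1/(57 - 7743) + 3800) = √(1/(-7686) + 3800) = √(-1/7686 + 3800) = √(29206799/7686) = √24942606346/2562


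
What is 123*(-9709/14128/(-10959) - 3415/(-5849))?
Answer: 21680676016861/301864456816 ≈ 71.823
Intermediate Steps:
123*(-9709/14128/(-10959) - 3415/(-5849)) = 123*(-9709*1/14128*(-1/10959) - 3415*(-1/5849)) = 123*(-9709/14128*(-1/10959) + 3415/5849) = 123*(9709/154828752 + 3415/5849) = 123*(528796976021/905593370448) = 21680676016861/301864456816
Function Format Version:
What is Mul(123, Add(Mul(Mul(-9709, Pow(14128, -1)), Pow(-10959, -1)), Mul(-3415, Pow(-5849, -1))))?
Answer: Rational(21680676016861, 301864456816) ≈ 71.823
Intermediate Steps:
Mul(123, Add(Mul(Mul(-9709, Pow(14128, -1)), Pow(-10959, -1)), Mul(-3415, Pow(-5849, -1)))) = Mul(123, Add(Mul(Mul(-9709, Rational(1, 14128)), Rational(-1, 10959)), Mul(-3415, Rational(-1, 5849)))) = Mul(123, Add(Mul(Rational(-9709, 14128), Rational(-1, 10959)), Rational(3415, 5849))) = Mul(123, Add(Rational(9709, 154828752), Rational(3415, 5849))) = Mul(123, Rational(528796976021, 905593370448)) = Rational(21680676016861, 301864456816)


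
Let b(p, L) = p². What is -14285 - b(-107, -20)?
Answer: -25734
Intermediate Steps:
-14285 - b(-107, -20) = -14285 - 1*(-107)² = -14285 - 1*11449 = -14285 - 11449 = -25734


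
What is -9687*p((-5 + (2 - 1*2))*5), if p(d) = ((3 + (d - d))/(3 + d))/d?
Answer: -29061/550 ≈ -52.838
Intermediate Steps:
p(d) = 3/(d*(3 + d)) (p(d) = ((3 + 0)/(3 + d))/d = (3/(3 + d))/d = 3/(d*(3 + d)))
-9687*p((-5 + (2 - 1*2))*5) = -29061/(((-5 + (2 - 1*2))*5)*(3 + (-5 + (2 - 1*2))*5)) = -29061/(((-5 + (2 - 2))*5)*(3 + (-5 + (2 - 2))*5)) = -29061/(((-5 + 0)*5)*(3 + (-5 + 0)*5)) = -29061/(((-5*5))*(3 - 5*5)) = -29061/((-25)*(3 - 25)) = -29061*(-1)/(25*(-22)) = -29061*(-1)*(-1)/(25*22) = -9687*3/550 = -29061/550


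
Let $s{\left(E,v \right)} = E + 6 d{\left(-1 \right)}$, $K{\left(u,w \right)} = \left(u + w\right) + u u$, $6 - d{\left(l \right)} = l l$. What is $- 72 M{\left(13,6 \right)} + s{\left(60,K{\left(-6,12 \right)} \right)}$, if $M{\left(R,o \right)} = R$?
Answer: $-846$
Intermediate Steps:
$d{\left(l \right)} = 6 - l^{2}$ ($d{\left(l \right)} = 6 - l l = 6 - l^{2}$)
$K{\left(u,w \right)} = u + w + u^{2}$ ($K{\left(u,w \right)} = \left(u + w\right) + u^{2} = u + w + u^{2}$)
$s{\left(E,v \right)} = 30 + E$ ($s{\left(E,v \right)} = E + 6 \left(6 - \left(-1\right)^{2}\right) = E + 6 \left(6 - 1\right) = E + 6 \cdot 5 = E + 30 = 30 + E$)
$- 72 M{\left(13,6 \right)} + s{\left(60,K{\left(-6,12 \right)} \right)} = \left(-72\right) 13 + \left(30 + 60\right) = -936 + 90 = -846$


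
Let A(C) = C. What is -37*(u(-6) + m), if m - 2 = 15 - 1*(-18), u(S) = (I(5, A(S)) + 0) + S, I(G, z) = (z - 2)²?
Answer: -3441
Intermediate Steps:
I(G, z) = (-2 + z)²
u(S) = S + (-2 + S)² (u(S) = ((-2 + S)² + 0) + S = (-2 + S)² + S = S + (-2 + S)²)
m = 35 (m = 2 + (15 - 1*(-18)) = 2 + (15 + 18) = 2 + 33 = 35)
-37*(u(-6) + m) = -37*((-6 + (-2 - 6)²) + 35) = -37*((-6 + (-8)²) + 35) = -37*((-6 + 64) + 35) = -37*(58 + 35) = -37*93 = -3441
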